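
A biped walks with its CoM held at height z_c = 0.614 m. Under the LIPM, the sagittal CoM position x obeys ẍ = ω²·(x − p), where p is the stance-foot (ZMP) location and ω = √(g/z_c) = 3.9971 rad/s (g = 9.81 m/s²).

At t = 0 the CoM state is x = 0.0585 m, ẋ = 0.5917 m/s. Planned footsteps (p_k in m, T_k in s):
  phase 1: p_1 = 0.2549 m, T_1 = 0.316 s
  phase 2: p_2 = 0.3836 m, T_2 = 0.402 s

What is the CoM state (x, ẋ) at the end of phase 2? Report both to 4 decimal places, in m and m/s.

x = -0.3865, ẋ = -2.8969

phase 1: p=0.2549, T=0.316, ωT=1.263084, cosh=1.909545, sinh=1.626764; start (x,ẋ)=(0.058500, 0.591700) → end (x,ẋ)=(0.120679, -0.147182)
phase 2: p=0.3836, T=0.402, ωT=1.606834, cosh=2.593760, sinh=2.393238; start (x,ẋ)=(0.120679, -0.147182) → end (x,ẋ)=(-0.386478, -2.896859)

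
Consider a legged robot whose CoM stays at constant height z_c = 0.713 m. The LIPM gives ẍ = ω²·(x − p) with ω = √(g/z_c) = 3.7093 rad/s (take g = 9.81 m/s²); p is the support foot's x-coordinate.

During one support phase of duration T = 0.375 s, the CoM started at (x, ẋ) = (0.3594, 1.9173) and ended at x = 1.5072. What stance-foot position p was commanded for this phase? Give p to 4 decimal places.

ωT = 3.7093·0.375 = 1.390988; cosh(ωT) = 2.133823, sinh(ωT) = 1.884994
x(T) = p + (x₀−p)·cosh(ωT) + (ẋ₀/ω)·sinh(ωT) ⇒ p·(1 − cosh) = x(T) − x₀·cosh − (ẋ₀/ω)·sinh
numerator   = 1.5072 − (0.3594)·2.133823 − (1.9173/3.7093)·1.884994 = -0.234030
denominator = 1 − 2.133823 = -1.133823
p = -0.234030 / -1.133823 = 0.2064

p = 0.2064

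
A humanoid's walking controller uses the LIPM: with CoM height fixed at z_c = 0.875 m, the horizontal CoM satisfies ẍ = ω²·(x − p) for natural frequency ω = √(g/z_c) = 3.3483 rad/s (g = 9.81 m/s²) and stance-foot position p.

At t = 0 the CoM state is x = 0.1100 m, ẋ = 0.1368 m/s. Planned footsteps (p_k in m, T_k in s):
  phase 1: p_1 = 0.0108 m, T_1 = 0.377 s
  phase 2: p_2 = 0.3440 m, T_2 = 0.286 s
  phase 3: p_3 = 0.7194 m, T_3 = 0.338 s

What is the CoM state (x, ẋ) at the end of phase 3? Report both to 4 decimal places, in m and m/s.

phase 1: p=0.0108, T=0.377, ωT=1.262309, cosh=1.908286, sinh=1.625286; start (x,ẋ)=(0.110000, 0.136800) → end (x,ẋ)=(0.266506, 0.800894)
phase 2: p=0.3440, T=0.286, ωT=0.957614, cosh=1.494640, sinh=1.110832; start (x,ẋ)=(0.266506, 0.800894) → end (x,ẋ)=(0.493878, 0.908816)
phase 3: p=0.7194, T=0.338, ωT=1.131725, cosh=1.711739, sinh=1.389263; start (x,ẋ)=(0.493878, 0.908816) → end (x,ẋ)=(0.710448, 0.506604)

x = 0.7104, ẋ = 0.5066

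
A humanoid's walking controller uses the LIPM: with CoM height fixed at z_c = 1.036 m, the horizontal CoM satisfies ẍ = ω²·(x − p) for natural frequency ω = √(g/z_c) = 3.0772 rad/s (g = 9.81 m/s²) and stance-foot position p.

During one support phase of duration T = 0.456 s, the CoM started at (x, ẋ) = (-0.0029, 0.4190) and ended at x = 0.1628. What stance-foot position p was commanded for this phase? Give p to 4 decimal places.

ωT = 3.0772·0.456 = 1.403203; cosh(ωT) = 2.157009, sinh(ωT) = 1.911201
x(T) = p + (x₀−p)·cosh(ωT) + (ẋ₀/ω)·sinh(ωT) ⇒ p·(1 − cosh) = x(T) − x₀·cosh − (ẋ₀/ω)·sinh
numerator   = 0.1628 − (-0.0029)·2.157009 − (0.4190/3.0772)·1.911201 = -0.091179
denominator = 1 − 2.157009 = -1.157009
p = -0.091179 / -1.157009 = 0.0788

p = 0.0788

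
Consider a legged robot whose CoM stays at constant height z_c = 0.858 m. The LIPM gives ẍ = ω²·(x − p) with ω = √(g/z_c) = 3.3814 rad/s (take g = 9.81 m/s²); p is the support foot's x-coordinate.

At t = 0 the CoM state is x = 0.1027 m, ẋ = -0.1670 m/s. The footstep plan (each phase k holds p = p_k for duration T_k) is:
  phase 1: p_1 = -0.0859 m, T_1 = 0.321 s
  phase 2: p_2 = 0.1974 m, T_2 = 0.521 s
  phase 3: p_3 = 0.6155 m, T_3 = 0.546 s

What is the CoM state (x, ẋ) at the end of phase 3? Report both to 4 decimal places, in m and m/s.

x = 1.6322, ẋ = 3.6796

phase 1: p=-0.0859, T=0.321, ωT=1.085429, cosh=1.649234, sinh=1.311477; start (x,ẋ)=(0.102700, -0.167000) → end (x,ẋ)=(0.160374, 0.560949)
phase 2: p=0.1974, T=0.521, ωT=1.761709, cosh=2.997066, sinh=2.825315; start (x,ẋ)=(0.160374, 0.560949) → end (x,ẋ)=(0.555131, 1.327477)
phase 3: p=0.6155, T=0.546, ωT=1.846244, cosh=3.246904, sinh=3.089075; start (x,ẋ)=(0.555131, 1.327477) → end (x,ẋ)=(1.632202, 3.679610)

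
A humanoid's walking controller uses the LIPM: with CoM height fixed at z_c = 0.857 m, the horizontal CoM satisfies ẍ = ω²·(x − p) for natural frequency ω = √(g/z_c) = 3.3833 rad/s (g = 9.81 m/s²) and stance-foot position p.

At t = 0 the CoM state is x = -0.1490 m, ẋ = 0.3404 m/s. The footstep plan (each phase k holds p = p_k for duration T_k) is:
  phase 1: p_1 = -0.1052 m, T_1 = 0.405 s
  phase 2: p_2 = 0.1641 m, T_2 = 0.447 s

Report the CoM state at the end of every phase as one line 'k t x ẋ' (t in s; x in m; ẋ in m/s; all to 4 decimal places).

1 0.4050 -0.0117 0.4404
2 0.8520 0.0268 -0.2365

phase 1: p=-0.1052, T=0.405, ωT=1.370237, cosh=2.095164, sinh=1.841117; start (x,ẋ)=(-0.149000, 0.340400) → end (x,ẋ)=(-0.011730, 0.440361)
phase 2: p=0.1641, T=0.447, ωT=1.512335, cosh=2.378854, sinh=2.158459; start (x,ẋ)=(-0.011730, 0.440361) → end (x,ẋ)=(0.026765, -0.236481)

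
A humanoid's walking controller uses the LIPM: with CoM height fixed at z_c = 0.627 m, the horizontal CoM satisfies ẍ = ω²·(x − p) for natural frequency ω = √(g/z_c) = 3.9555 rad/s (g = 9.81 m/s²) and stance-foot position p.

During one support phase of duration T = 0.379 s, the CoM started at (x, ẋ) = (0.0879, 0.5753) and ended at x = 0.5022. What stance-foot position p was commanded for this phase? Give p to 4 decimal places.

p = 0.0102

ωT = 3.9555·0.379 = 1.499135; cosh(ωT) = 2.350568, sinh(ωT) = 2.127244
x(T) = p + (x₀−p)·cosh(ωT) + (ẋ₀/ω)·sinh(ωT) ⇒ p·(1 − cosh) = x(T) − x₀·cosh − (ẋ₀/ω)·sinh
numerator   = 0.5022 − (0.0879)·2.350568 − (0.5753/3.9555)·2.127244 = -0.013808
denominator = 1 − 2.350568 = -1.350568
p = -0.013808 / -1.350568 = 0.0102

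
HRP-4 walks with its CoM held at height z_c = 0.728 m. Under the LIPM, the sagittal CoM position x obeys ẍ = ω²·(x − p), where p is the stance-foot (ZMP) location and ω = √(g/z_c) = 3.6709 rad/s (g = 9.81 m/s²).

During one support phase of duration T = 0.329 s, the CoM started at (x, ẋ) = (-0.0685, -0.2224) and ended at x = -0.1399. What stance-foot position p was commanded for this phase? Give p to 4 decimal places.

ωT = 3.6709·0.329 = 1.207726; cosh(ωT) = 1.822372, sinh(ωT) = 1.523496
x(T) = p + (x₀−p)·cosh(ωT) + (ẋ₀/ω)·sinh(ωT) ⇒ p·(1 − cosh) = x(T) − x₀·cosh − (ẋ₀/ω)·sinh
numerator   = -0.1399 − (-0.0685)·1.822372 − (-0.2224/3.6709)·1.523496 = 0.077233
denominator = 1 − 1.822372 = -0.822372
p = 0.077233 / -0.822372 = -0.0939

p = -0.0939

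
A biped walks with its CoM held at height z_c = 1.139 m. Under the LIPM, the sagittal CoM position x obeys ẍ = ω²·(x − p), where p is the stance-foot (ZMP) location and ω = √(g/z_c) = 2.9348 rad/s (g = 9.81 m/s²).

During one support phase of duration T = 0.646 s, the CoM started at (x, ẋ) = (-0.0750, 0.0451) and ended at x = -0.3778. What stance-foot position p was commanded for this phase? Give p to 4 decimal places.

ωT = 2.9348·0.646 = 1.895881; cosh(ωT) = 3.404298, sinh(ωT) = 3.254112
x(T) = p + (x₀−p)·cosh(ωT) + (ẋ₀/ω)·sinh(ωT) ⇒ p·(1 − cosh) = x(T) − x₀·cosh − (ẋ₀/ω)·sinh
numerator   = -0.3778 − (-0.0750)·3.404298 − (0.0451/2.9348)·3.254112 = -0.172485
denominator = 1 − 3.404298 = -2.404298
p = -0.172485 / -2.404298 = 0.0717

p = 0.0717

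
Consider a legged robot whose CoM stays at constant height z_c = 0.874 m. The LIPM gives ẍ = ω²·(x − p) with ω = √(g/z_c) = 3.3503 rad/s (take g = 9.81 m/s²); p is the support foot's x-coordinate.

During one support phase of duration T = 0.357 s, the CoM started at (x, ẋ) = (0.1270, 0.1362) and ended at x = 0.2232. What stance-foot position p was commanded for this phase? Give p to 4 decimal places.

ωT = 3.3503·0.357 = 1.196057; cosh(ωT) = 1.804718, sinh(ωT) = 1.502334
x(T) = p + (x₀−p)·cosh(ωT) + (ẋ₀/ω)·sinh(ωT) ⇒ p·(1 − cosh) = x(T) − x₀·cosh − (ẋ₀/ω)·sinh
numerator   = 0.2232 − (0.1270)·1.804718 − (0.1362/3.3503)·1.502334 = -0.067074
denominator = 1 − 1.804718 = -0.804718
p = -0.067074 / -0.804718 = 0.0834

p = 0.0834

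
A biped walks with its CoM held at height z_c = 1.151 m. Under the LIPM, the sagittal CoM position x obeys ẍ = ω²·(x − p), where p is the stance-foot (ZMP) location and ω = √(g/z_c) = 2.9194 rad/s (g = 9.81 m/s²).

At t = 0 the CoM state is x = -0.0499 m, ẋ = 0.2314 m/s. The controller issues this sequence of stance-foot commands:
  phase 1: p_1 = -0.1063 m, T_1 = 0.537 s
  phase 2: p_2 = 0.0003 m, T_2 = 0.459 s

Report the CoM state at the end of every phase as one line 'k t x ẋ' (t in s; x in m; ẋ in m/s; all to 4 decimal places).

1 0.5370 0.2166 0.9566
2 0.9960 1.0245 3.0752

phase 1: p=-0.1063, T=0.537, ωT=1.567718, cosh=2.502106, sinh=2.293585; start (x,ẋ)=(-0.049900, 0.231400) → end (x,ẋ)=(0.216615, 0.956636)
phase 2: p=0.0003, T=0.459, ωT=1.340005, cosh=2.040453, sinh=1.778608; start (x,ẋ)=(0.216615, 0.956636) → end (x,ẋ)=(1.024499, 3.075178)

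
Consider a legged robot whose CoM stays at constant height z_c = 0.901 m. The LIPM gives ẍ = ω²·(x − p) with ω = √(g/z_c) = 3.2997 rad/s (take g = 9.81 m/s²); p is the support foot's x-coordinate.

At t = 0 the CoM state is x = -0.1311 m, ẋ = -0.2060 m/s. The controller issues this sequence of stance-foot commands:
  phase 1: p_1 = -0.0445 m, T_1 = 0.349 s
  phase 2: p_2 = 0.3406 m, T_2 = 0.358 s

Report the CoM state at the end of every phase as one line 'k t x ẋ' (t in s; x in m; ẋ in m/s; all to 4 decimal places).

1 0.3490 -0.2840 -0.7652
2 0.7070 -1.1152 -4.4059

phase 1: p=-0.0445, T=0.349, ωT=1.151595, cosh=1.739684, sinh=1.423552; start (x,ẋ)=(-0.131100, -0.206000) → end (x,ẋ)=(-0.284029, -0.765160)
phase 2: p=0.3406, T=0.358, ωT=1.181293, cosh=1.782733, sinh=1.475851; start (x,ẋ)=(-0.284029, -0.765160) → end (x,ẋ)=(-1.115178, -4.405934)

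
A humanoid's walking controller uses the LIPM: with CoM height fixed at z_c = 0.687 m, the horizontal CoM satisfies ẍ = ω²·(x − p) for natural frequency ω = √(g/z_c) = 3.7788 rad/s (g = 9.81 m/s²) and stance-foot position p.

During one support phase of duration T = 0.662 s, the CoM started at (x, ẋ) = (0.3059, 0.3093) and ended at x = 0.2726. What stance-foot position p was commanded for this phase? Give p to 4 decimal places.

p = 0.4088

ωT = 3.7788·0.662 = 2.501566; cosh(ωT) = 6.141769, sinh(ωT) = 6.059813
x(T) = p + (x₀−p)·cosh(ωT) + (ẋ₀/ω)·sinh(ωT) ⇒ p·(1 − cosh) = x(T) − x₀·cosh − (ẋ₀/ω)·sinh
numerator   = 0.2726 − (0.3059)·6.141769 − (0.3093/3.7788)·6.059813 = -2.102171
denominator = 1 − 6.141769 = -5.141769
p = -2.102171 / -5.141769 = 0.4088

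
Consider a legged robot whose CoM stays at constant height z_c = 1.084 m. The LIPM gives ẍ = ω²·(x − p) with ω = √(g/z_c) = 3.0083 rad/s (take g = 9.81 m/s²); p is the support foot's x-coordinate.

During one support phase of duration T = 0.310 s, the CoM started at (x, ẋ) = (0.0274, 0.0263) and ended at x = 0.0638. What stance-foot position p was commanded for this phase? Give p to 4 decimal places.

ωT = 3.0083·0.310 = 0.932573; cosh(ωT) = 1.467289, sinh(ωT) = 1.073750
x(T) = p + (x₀−p)·cosh(ωT) + (ẋ₀/ω)·sinh(ωT) ⇒ p·(1 − cosh) = x(T) − x₀·cosh − (ẋ₀/ω)·sinh
numerator   = 0.0638 − (0.0274)·1.467289 − (0.0263/3.0083)·1.073750 = 0.014209
denominator = 1 − 1.467289 = -0.467289
p = 0.014209 / -0.467289 = -0.0304

p = -0.0304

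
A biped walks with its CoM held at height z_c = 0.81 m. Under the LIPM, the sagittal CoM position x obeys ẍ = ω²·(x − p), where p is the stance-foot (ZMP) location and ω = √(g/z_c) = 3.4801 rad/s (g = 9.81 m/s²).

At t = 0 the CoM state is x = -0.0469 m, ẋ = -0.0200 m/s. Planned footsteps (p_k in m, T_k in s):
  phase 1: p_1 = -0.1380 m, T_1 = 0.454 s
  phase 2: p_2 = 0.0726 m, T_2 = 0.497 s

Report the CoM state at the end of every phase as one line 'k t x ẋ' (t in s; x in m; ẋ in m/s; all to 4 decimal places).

phase 1: p=-0.1380, T=0.454, ωT=1.579965, cosh=2.530385, sinh=2.324403; start (x,ẋ)=(-0.046900, -0.020000) → end (x,ẋ)=(0.079160, 0.686314)
phase 2: p=0.0726, T=0.497, ωT=1.729610, cosh=2.907903, sinh=2.730550; start (x,ẋ)=(0.079160, 0.686314) → end (x,ẋ)=(0.630170, 2.058071)

1 0.4540 0.0792 0.6863
2 0.9510 0.6302 2.0581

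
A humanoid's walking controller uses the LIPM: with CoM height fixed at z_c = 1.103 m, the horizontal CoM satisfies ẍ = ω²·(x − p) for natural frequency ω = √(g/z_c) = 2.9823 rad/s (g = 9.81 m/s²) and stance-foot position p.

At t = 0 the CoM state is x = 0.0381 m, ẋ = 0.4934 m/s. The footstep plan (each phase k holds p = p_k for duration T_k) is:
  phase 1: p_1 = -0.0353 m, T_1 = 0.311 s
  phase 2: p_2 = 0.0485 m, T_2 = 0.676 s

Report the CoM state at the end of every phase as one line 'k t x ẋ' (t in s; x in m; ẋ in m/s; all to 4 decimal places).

1 0.3110 0.2484 0.9547
2 0.9870 1.9928 5.8463

phase 1: p=-0.0353, T=0.311, ωT=0.927495, cosh=1.461856, sinh=1.066313; start (x,ẋ)=(0.038100, 0.493400) → end (x,ẋ)=(0.248414, 0.954697)
phase 2: p=0.0485, T=0.676, ωT=2.016035, cosh=3.820838, sinh=3.687655; start (x,ẋ)=(0.248414, 0.954697) → end (x,ẋ)=(1.992834, 5.846334)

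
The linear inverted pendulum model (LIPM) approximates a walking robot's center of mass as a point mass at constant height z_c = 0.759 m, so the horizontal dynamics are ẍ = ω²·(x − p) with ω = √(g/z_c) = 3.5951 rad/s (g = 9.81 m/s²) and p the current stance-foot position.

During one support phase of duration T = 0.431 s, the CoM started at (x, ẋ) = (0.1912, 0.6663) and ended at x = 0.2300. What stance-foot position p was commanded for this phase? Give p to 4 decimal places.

ωT = 3.5951·0.431 = 1.549488; cosh(ωT) = 2.460708, sinh(ωT) = 2.248351
x(T) = p + (x₀−p)·cosh(ωT) + (ẋ₀/ω)·sinh(ωT) ⇒ p·(1 − cosh) = x(T) − x₀·cosh − (ẋ₀/ω)·sinh
numerator   = 0.2300 − (0.1912)·2.460708 − (0.6663/3.5951)·2.248351 = -0.657187
denominator = 1 − 2.460708 = -1.460708
p = -0.657187 / -1.460708 = 0.4499

p = 0.4499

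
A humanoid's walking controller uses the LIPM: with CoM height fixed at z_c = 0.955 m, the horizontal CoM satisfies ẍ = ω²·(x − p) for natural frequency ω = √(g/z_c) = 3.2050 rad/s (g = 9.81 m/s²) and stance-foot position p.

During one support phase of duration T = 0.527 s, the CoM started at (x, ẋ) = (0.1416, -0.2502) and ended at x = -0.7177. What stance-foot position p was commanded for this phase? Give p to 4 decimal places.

ωT = 3.2050·0.527 = 1.689035; cosh(ωT) = 2.799476, sinh(ωT) = 2.614778
x(T) = p + (x₀−p)·cosh(ωT) + (ẋ₀/ω)·sinh(ωT) ⇒ p·(1 − cosh) = x(T) − x₀·cosh − (ẋ₀/ω)·sinh
numerator   = -0.7177 − (0.1416)·2.799476 − (-0.2502/3.2050)·2.614778 = -0.909982
denominator = 1 − 2.799476 = -1.799476
p = -0.909982 / -1.799476 = 0.5057

p = 0.5057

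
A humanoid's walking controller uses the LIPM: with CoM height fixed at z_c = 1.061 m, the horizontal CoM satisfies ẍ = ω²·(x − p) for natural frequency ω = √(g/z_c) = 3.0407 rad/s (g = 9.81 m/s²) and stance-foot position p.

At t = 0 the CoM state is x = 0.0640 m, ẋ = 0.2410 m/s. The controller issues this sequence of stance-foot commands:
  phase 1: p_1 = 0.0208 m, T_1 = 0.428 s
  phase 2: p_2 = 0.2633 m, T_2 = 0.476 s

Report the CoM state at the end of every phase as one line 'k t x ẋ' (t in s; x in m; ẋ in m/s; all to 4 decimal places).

phase 1: p=0.0208, T=0.428, ωT=1.301420, cosh=1.973327, sinh=1.701182; start (x,ẋ)=(0.064000, 0.241000) → end (x,ẋ)=(0.240880, 0.699036)
phase 2: p=0.2633, T=0.476, ωT=1.447373, cosh=2.243559, sinh=2.008372; start (x,ẋ)=(0.240880, 0.699036) → end (x,ẋ)=(0.674711, 1.431414)

1 0.4280 0.2409 0.6990
2 0.9040 0.6747 1.4314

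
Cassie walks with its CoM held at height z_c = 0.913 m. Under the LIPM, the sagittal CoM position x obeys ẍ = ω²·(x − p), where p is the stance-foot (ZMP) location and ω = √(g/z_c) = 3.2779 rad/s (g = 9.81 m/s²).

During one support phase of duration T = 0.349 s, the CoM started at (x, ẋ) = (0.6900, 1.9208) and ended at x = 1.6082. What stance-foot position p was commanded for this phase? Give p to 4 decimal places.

p = 0.5641

ωT = 3.2779·0.349 = 1.143987; cosh(ωT) = 1.728903, sinh(ωT) = 1.410357
x(T) = p + (x₀−p)·cosh(ωT) + (ẋ₀/ω)·sinh(ωT) ⇒ p·(1 − cosh) = x(T) − x₀·cosh − (ẋ₀/ω)·sinh
numerator   = 1.6082 − (0.6900)·1.728903 − (1.9208/3.2779)·1.410357 = -0.411191
denominator = 1 − 1.728903 = -0.728903
p = -0.411191 / -0.728903 = 0.5641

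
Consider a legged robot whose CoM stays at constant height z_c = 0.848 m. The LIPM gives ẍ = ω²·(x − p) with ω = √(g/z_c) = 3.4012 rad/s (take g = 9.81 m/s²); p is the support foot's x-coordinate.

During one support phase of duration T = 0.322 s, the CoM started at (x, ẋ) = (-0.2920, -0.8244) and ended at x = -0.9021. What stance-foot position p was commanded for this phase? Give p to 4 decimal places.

p = 0.1434

ωT = 3.4012·0.322 = 1.095186; cosh(ωT) = 1.662109, sinh(ωT) = 1.327631
x(T) = p + (x₀−p)·cosh(ωT) + (ẋ₀/ω)·sinh(ωT) ⇒ p·(1 − cosh) = x(T) − x₀·cosh − (ẋ₀/ω)·sinh
numerator   = -0.9021 − (-0.2920)·1.662109 − (-0.8244/3.4012)·1.327631 = -0.094966
denominator = 1 − 1.662109 = -0.662109
p = -0.094966 / -0.662109 = 0.1434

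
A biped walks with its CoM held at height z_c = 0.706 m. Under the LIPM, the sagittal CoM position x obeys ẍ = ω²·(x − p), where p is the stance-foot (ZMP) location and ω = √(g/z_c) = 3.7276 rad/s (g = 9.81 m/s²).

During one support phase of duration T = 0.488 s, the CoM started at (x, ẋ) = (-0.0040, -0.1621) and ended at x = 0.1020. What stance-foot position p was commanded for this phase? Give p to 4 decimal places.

p = -0.1133

ωT = 3.7276·0.488 = 1.819069; cosh(ωT) = 3.164145, sinh(ωT) = 3.001969
x(T) = p + (x₀−p)·cosh(ωT) + (ẋ₀/ω)·sinh(ωT) ⇒ p·(1 − cosh) = x(T) − x₀·cosh − (ẋ₀/ω)·sinh
numerator   = 0.1020 − (-0.0040)·3.164145 − (-0.1621/3.7276)·3.001969 = 0.245201
denominator = 1 − 3.164145 = -2.164145
p = 0.245201 / -2.164145 = -0.1133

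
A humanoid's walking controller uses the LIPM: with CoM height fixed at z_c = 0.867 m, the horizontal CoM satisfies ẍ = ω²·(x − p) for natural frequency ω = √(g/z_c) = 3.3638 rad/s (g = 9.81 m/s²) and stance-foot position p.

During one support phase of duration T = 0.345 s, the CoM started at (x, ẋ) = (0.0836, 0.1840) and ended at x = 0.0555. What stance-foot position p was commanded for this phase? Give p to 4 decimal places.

ωT = 3.3638·0.345 = 1.160511; cosh(ωT) = 1.752445, sinh(ωT) = 1.439119
x(T) = p + (x₀−p)·cosh(ωT) + (ẋ₀/ω)·sinh(ωT) ⇒ p·(1 − cosh) = x(T) − x₀·cosh − (ẋ₀/ω)·sinh
numerator   = 0.0555 − (0.0836)·1.752445 − (0.1840/3.3638)·1.439119 = -0.169724
denominator = 1 − 1.752445 = -0.752445
p = -0.169724 / -0.752445 = 0.2256

p = 0.2256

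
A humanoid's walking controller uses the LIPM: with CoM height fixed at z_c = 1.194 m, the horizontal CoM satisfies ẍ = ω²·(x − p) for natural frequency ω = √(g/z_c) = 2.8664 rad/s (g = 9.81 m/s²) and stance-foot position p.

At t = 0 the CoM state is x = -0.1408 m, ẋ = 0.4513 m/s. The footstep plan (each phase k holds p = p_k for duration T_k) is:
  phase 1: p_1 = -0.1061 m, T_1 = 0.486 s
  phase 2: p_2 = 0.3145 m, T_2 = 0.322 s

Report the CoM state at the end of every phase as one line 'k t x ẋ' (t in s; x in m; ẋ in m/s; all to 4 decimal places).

phase 1: p=-0.1061, T=0.486, ωT=1.393070, cosh=2.137754, sinh=1.889442; start (x,ẋ)=(-0.140800, 0.451300) → end (x,ẋ)=(0.117203, 0.776837)
phase 2: p=0.3145, T=0.322, ωT=0.922981, cosh=1.457057, sinh=1.059724; start (x,ẋ)=(0.117203, 0.776837) → end (x,ẋ)=(0.314228, 0.532587)

1 0.4860 0.1172 0.7768
2 0.8080 0.3142 0.5326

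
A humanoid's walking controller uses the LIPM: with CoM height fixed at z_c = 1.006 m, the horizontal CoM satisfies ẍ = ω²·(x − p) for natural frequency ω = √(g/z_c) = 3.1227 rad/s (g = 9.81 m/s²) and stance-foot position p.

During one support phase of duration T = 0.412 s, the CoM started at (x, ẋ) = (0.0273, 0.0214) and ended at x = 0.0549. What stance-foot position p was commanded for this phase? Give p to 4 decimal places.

p = 0.0103

ωT = 3.1227·0.412 = 1.286552; cosh(ωT) = 1.948253, sinh(ωT) = 1.672031
x(T) = p + (x₀−p)·cosh(ωT) + (ẋ₀/ω)·sinh(ωT) ⇒ p·(1 − cosh) = x(T) − x₀·cosh − (ẋ₀/ω)·sinh
numerator   = 0.0549 − (0.0273)·1.948253 − (0.0214/3.1227)·1.672031 = -0.009746
denominator = 1 − 1.948253 = -0.948253
p = -0.009746 / -0.948253 = 0.0103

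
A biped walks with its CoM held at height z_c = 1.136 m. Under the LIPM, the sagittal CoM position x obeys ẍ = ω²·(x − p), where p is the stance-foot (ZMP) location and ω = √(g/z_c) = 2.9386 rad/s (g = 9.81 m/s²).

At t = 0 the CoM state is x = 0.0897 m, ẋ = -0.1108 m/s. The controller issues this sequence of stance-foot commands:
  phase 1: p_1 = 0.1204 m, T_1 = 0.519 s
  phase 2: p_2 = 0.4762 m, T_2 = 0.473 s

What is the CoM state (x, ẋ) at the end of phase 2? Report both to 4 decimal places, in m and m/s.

x = -0.9132, ẋ = -3.8235

phase 1: p=0.1204, T=0.519, ωT=1.525133, cosh=2.406674, sinh=2.189082; start (x,ẋ)=(0.089700, -0.110800) → end (x,ẋ)=(-0.036024, -0.464148)
phase 2: p=0.4762, T=0.473, ωT=1.389958, cosh=2.131883, sinh=1.882797; start (x,ẋ)=(-0.036024, -0.464148) → end (x,ẋ)=(-0.913188, -3.823537)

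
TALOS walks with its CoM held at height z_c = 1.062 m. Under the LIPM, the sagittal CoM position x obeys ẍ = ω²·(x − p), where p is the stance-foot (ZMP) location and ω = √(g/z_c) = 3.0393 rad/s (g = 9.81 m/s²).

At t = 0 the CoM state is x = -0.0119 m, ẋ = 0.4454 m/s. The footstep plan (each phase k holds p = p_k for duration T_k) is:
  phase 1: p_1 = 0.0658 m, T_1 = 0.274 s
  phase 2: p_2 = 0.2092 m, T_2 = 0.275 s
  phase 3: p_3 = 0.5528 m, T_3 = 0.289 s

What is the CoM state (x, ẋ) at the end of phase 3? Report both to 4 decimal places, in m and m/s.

phase 1: p=0.0658, T=0.274, ωT=0.832768, cosh=1.367260, sinh=0.932416; start (x,ẋ)=(-0.011900, 0.445400) → end (x,ẋ)=(0.096207, 0.388784)
phase 2: p=0.2092, T=0.275, ωT=0.835808, cosh=1.370100, sinh=0.936576; start (x,ẋ)=(0.096207, 0.388784) → end (x,ẋ)=(0.174194, 0.211033)
phase 3: p=0.5528, T=0.289, ωT=0.878358, cosh=1.411204, sinh=0.995739; start (x,ẋ)=(0.174194, 0.211033) → end (x,ẋ)=(0.087648, -0.847985)

x = 0.0876, ẋ = -0.8480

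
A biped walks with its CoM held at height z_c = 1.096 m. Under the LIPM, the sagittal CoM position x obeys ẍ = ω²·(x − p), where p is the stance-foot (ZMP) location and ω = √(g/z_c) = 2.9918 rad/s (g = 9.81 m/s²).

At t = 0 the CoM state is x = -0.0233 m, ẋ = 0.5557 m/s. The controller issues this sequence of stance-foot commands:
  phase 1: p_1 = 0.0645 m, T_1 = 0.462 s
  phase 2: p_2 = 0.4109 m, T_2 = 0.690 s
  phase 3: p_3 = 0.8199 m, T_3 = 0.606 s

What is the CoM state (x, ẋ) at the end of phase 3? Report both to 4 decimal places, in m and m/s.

phase 1: p=0.0645, T=0.462, ωT=1.382212, cosh=2.117363, sinh=1.866340; start (x,ẋ)=(-0.023300, 0.555700) → end (x,ẋ)=(0.225251, 0.686368)
phase 2: p=0.4109, T=0.690, ωT=2.064342, cosh=4.003506, sinh=3.876605; start (x,ẋ)=(0.225251, 0.686368) → end (x,ẋ)=(0.557012, 0.594722)
phase 3: p=0.8199, T=0.606, ωT=1.813031, cosh=3.146077, sinh=2.982918; start (x,ẋ)=(0.557012, 0.594722) → end (x,ẋ)=(0.585790, -0.475051)

x = 0.5858, ẋ = -0.4751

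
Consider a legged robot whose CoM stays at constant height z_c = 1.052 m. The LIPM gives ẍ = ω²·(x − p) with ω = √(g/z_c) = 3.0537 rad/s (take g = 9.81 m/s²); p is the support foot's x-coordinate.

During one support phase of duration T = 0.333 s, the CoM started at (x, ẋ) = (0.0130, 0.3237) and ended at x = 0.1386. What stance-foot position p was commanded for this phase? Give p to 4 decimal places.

ωT = 3.0537·0.333 = 1.016882; cosh(ωT) = 1.563141, sinh(ωT) = 1.201420
x(T) = p + (x₀−p)·cosh(ωT) + (ẋ₀/ω)·sinh(ωT) ⇒ p·(1 − cosh) = x(T) − x₀·cosh − (ẋ₀/ω)·sinh
numerator   = 0.1386 − (0.0130)·1.563141 − (0.3237/3.0537)·1.201420 = -0.009074
denominator = 1 − 1.563141 = -0.563141
p = -0.009074 / -0.563141 = 0.0161

p = 0.0161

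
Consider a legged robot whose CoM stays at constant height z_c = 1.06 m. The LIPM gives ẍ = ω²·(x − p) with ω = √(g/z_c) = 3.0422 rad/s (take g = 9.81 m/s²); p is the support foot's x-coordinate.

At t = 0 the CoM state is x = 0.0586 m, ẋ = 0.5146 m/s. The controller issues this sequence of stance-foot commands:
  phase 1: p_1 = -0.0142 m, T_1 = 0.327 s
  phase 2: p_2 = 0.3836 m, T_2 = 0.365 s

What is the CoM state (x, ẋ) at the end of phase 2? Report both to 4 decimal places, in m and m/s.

x = 0.7015, ẋ = 1.4015

phase 1: p=-0.0142, T=0.327, ωT=0.994799, cosh=1.536990, sinh=1.167192; start (x,ẋ)=(0.058600, 0.514600) → end (x,ẋ)=(0.295128, 1.049435)
phase 2: p=0.3836, T=0.365, ωT=1.110403, cosh=1.682504, sinh=1.353078; start (x,ẋ)=(0.295128, 1.049435) → end (x,ẋ)=(0.701502, 1.401499)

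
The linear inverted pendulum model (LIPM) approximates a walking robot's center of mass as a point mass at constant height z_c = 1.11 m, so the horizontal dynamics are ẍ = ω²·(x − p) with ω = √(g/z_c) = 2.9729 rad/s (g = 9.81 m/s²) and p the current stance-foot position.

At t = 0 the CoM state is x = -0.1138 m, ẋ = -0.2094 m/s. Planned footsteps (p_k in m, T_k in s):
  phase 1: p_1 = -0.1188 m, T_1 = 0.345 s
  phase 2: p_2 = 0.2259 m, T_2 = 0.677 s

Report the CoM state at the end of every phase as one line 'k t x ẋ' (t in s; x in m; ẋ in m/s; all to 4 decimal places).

phase 1: p=-0.1188, T=0.345, ωT=1.025651, cosh=1.573736, sinh=1.215173; start (x,ẋ)=(-0.113800, -0.209400) → end (x,ẋ)=(-0.196524, -0.311477)
phase 2: p=0.2259, T=0.677, ωT=2.012653, cosh=3.808390, sinh=3.674756; start (x,ẋ)=(-0.196524, -0.311477) → end (x,ẋ)=(-1.767866, -5.801071)

1 0.3450 -0.1965 -0.3115
2 1.0220 -1.7679 -5.8011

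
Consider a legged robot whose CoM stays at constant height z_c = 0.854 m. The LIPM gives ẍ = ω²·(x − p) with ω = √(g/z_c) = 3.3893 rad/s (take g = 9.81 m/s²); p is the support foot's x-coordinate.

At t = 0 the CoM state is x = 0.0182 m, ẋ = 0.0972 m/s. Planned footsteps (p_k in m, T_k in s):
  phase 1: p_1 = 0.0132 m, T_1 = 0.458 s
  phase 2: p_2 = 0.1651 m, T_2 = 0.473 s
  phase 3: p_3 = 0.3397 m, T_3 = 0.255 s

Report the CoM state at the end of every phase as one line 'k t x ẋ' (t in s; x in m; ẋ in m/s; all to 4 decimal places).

phase 1: p=0.0132, T=0.458, ωT=1.552299, cosh=2.467038, sinh=2.255278; start (x,ẋ)=(0.018200, 0.097200) → end (x,ẋ)=(0.090213, 0.278015)
phase 2: p=0.1651, T=0.473, ωT=1.603139, cosh=2.584934, sinh=2.383670; start (x,ẋ)=(0.090213, 0.278015) → end (x,ẋ)=(0.167049, 0.113642)
phase 3: p=0.3397, T=0.255, ωT=0.864271, cosh=1.397317, sinh=0.975959; start (x,ẋ)=(0.167049, 0.113642) → end (x,ẋ)=(0.131175, -0.412306)

1 0.4580 0.0902 0.2780
2 0.9310 0.1670 0.1136
3 1.1860 0.1312 -0.4123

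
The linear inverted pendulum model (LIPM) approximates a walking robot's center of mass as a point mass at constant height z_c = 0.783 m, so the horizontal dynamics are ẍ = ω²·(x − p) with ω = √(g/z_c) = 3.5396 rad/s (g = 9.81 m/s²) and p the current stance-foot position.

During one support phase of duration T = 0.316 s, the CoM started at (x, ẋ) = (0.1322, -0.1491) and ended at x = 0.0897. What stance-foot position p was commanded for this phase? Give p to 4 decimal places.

p = 0.1105

ωT = 3.5396·0.316 = 1.118514; cosh(ωT) = 1.693534, sinh(ωT) = 1.366768
x(T) = p + (x₀−p)·cosh(ωT) + (ẋ₀/ω)·sinh(ωT) ⇒ p·(1 − cosh) = x(T) − x₀·cosh − (ẋ₀/ω)·sinh
numerator   = 0.0897 − (0.1322)·1.693534 − (-0.1491/3.5396)·1.366768 = -0.076612
denominator = 1 − 1.693534 = -0.693534
p = -0.076612 / -0.693534 = 0.1105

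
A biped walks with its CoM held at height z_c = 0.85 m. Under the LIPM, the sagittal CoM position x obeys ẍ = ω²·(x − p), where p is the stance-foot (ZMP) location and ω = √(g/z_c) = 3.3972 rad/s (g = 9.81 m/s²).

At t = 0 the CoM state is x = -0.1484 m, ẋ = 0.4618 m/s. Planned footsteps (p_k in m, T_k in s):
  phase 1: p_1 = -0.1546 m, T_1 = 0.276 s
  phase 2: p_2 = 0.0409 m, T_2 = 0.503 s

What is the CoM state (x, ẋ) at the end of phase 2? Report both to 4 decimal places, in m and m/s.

phase 1: p=-0.1546, T=0.276, ωT=0.937627, cosh=1.472735, sinh=1.081179; start (x,ẋ)=(-0.148400, 0.461800) → end (x,ẋ)=(0.001502, 0.702882)
phase 2: p=0.0409, T=0.503, ωT=1.708792, cosh=2.851684, sinh=2.670600; start (x,ẋ)=(0.001502, 0.702882) → end (x,ẋ)=(0.481096, 1.646952)

x = 0.4811, ẋ = 1.6470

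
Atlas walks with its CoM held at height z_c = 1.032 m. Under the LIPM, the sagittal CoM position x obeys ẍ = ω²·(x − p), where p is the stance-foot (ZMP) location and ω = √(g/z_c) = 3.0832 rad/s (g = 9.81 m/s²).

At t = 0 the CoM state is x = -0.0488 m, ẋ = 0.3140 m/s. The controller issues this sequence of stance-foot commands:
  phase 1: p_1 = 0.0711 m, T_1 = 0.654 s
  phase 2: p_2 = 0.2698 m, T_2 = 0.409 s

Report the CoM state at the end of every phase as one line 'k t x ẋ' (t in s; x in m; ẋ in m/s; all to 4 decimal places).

1 0.6540 -0.0115 -0.1636
2 1.0630 -0.3525 -1.7192

phase 1: p=0.0711, T=0.654, ωT=2.016413, cosh=3.822232, sinh=3.689100; start (x,ẋ)=(-0.048800, 0.314000) → end (x,ẋ)=(-0.011479, -0.163590)
phase 2: p=0.2698, T=0.409, ωT=1.261029, cosh=1.906206, sinh=1.622844; start (x,ẋ)=(-0.011479, -0.163590) → end (x,ẋ)=(-0.352482, -1.719232)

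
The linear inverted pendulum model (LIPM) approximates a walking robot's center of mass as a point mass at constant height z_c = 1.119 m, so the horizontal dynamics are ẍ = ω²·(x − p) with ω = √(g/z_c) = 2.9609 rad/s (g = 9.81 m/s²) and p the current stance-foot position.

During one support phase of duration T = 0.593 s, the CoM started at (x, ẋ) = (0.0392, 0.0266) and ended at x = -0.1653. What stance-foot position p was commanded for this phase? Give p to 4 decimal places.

p = 0.1552

ωT = 2.9609·0.593 = 1.755814; cosh(ωT) = 2.980461, sinh(ωT) = 2.807695
x(T) = p + (x₀−p)·cosh(ωT) + (ẋ₀/ω)·sinh(ωT) ⇒ p·(1 − cosh) = x(T) − x₀·cosh − (ẋ₀/ω)·sinh
numerator   = -0.1653 − (0.0392)·2.980461 − (0.0266/2.9609)·2.807695 = -0.307358
denominator = 1 − 2.980461 = -1.980461
p = -0.307358 / -1.980461 = 0.1552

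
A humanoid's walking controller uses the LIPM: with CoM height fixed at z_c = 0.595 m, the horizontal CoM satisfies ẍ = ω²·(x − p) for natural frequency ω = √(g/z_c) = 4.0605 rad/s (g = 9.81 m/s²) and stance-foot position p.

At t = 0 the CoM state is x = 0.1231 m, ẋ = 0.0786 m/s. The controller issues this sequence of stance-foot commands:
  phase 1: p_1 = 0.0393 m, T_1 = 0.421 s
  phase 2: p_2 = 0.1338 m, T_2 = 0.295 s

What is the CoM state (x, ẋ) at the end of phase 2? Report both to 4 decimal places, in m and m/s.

phase 1: p=0.0393, T=0.421, ωT=1.709471, cosh=2.853498, sinh=2.672537; start (x,ẋ)=(0.123100, 0.078600) → end (x,ẋ)=(0.330156, 1.133669)
phase 2: p=0.1338, T=0.295, ωT=1.197847, cosh=1.807411, sinh=1.505567; start (x,ẋ)=(0.330156, 1.133669) → end (x,ẋ)=(0.909042, 3.249399)

x = 0.9090, ẋ = 3.2494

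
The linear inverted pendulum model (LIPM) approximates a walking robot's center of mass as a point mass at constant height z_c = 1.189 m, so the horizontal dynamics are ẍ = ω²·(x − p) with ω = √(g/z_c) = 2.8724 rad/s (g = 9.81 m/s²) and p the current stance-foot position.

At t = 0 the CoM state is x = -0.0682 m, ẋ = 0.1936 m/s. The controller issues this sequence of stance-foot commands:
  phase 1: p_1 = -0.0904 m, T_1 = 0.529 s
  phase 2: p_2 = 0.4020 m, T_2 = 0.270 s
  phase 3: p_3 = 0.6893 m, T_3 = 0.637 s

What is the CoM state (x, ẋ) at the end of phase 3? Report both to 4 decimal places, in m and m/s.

x = -0.8088, ẋ = -4.0641

phase 1: p=-0.0904, T=0.529, ωT=1.519500, cosh=2.394380, sinh=2.175558; start (x,ẋ)=(-0.068200, 0.193600) → end (x,ẋ)=(0.109388, 0.602281)
phase 2: p=0.4020, T=0.270, ωT=0.775548, cosh=1.316117, sinh=0.855665; start (x,ẋ)=(0.109388, 0.602281) → end (x,ẋ)=(0.196303, 0.073487)
phase 3: p=0.6893, T=0.637, ωT=1.829719, cosh=3.196296, sinh=3.035838; start (x,ẋ)=(0.196303, 0.073487) → end (x,ẋ)=(-0.808795, -4.064113)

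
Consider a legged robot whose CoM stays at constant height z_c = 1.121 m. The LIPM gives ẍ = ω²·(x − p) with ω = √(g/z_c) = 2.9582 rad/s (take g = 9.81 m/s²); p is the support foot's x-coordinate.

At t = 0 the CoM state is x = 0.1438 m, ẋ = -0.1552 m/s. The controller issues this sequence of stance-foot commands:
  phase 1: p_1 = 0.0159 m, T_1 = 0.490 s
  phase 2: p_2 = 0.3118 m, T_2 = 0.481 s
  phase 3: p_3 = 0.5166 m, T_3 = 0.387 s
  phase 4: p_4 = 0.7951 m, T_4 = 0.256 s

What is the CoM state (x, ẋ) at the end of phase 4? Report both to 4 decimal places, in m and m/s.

phase 1: p=0.0159, T=0.490, ωT=1.449518, cosh=2.247872, sinh=2.013188; start (x,ẋ)=(0.143800, -0.155200) → end (x,ẋ)=(0.197782, 0.412828)
phase 2: p=0.3118, T=0.481, ωT=1.422894, cosh=2.195063, sinh=1.954048; start (x,ẋ)=(0.197782, 0.412828) → end (x,ẋ)=(0.334218, 0.247107)
phase 3: p=0.5166, T=0.387, ωT=1.144823, cosh=1.730083, sinh=1.411803; start (x,ẋ)=(0.334218, 0.247107) → end (x,ẋ)=(0.318997, -0.334182)
phase 4: p=0.7951, T=0.256, ωT=0.757299, cosh=1.300720, sinh=0.831789; start (x,ẋ)=(0.318997, -0.334182) → end (x,ẋ)=(0.081857, -1.606176)

x = 0.0819, ẋ = -1.6062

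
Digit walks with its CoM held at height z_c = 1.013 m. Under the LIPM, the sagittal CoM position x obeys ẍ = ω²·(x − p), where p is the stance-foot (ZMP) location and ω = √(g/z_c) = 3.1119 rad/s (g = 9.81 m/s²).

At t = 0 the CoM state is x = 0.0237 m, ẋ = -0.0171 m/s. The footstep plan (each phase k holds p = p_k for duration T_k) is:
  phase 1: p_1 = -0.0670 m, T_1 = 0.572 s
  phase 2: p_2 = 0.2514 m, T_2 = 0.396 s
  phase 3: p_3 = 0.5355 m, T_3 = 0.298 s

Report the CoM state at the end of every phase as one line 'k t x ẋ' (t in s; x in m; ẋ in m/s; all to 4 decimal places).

1 0.5720 0.1937 0.7609
2 0.9680 0.5277 1.1341
3 1.2660 0.9127 1.6319

phase 1: p=-0.0670, T=0.572, ωT=1.780007, cosh=3.049267, sinh=2.880630; start (x,ẋ)=(0.023700, -0.017100) → end (x,ẋ)=(0.193739, 0.760913)
phase 2: p=0.2514, T=0.396, ωT=1.232312, cosh=1.860384, sinh=1.568766; start (x,ẋ)=(0.193739, 0.760913) → end (x,ẋ)=(0.527720, 1.134101)
phase 3: p=0.5355, T=0.298, ωT=0.927346, cosh=1.461697, sinh=1.066095; start (x,ẋ)=(0.527720, 1.134101) → end (x,ẋ)=(0.912655, 1.631899)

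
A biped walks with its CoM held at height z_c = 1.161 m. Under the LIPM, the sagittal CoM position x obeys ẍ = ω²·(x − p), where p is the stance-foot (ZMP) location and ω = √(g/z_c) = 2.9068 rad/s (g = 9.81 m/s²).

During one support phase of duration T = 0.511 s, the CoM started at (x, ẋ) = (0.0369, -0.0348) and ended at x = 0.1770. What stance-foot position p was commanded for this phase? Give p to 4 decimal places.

p = -0.0881

ωT = 2.9068·0.511 = 1.485375; cosh(ωT) = 2.321519, sinh(ωT) = 2.095101
x(T) = p + (x₀−p)·cosh(ωT) + (ẋ₀/ω)·sinh(ωT) ⇒ p·(1 − cosh) = x(T) − x₀·cosh − (ẋ₀/ω)·sinh
numerator   = 0.1770 − (0.0369)·2.321519 − (-0.0348/2.9068)·2.095101 = 0.116418
denominator = 1 − 2.321519 = -1.321519
p = 0.116418 / -1.321519 = -0.0881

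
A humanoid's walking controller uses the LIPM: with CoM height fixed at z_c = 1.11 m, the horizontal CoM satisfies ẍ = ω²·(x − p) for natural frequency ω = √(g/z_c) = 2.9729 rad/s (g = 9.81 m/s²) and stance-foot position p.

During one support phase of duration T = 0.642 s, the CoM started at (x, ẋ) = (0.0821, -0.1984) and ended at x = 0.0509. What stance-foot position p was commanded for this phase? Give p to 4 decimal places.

p = 0.0049

ωT = 2.9729·0.642 = 1.908602; cosh(ωT) = 3.445970, sinh(ωT) = 3.297683
x(T) = p + (x₀−p)·cosh(ωT) + (ẋ₀/ω)·sinh(ωT) ⇒ p·(1 − cosh) = x(T) − x₀·cosh − (ẋ₀/ω)·sinh
numerator   = 0.0509 − (0.0821)·3.445970 − (-0.1984/2.9729)·3.297683 = -0.011939
denominator = 1 − 3.445970 = -2.445970
p = -0.011939 / -2.445970 = 0.0049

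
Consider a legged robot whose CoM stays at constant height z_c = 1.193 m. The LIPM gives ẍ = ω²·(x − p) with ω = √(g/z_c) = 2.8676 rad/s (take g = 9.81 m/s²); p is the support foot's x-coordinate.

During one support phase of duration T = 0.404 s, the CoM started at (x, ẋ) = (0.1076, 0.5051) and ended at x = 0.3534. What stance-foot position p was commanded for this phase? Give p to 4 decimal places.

p = 0.1170

ωT = 2.8676·0.404 = 1.158510; cosh(ωT) = 1.749569, sinh(ωT) = 1.435616
x(T) = p + (x₀−p)·cosh(ωT) + (ẋ₀/ω)·sinh(ωT) ⇒ p·(1 − cosh) = x(T) − x₀·cosh − (ẋ₀/ω)·sinh
numerator   = 0.3534 − (0.1076)·1.749569 − (0.5051/2.8676)·1.435616 = -0.087723
denominator = 1 − 1.749569 = -0.749569
p = -0.087723 / -0.749569 = 0.1170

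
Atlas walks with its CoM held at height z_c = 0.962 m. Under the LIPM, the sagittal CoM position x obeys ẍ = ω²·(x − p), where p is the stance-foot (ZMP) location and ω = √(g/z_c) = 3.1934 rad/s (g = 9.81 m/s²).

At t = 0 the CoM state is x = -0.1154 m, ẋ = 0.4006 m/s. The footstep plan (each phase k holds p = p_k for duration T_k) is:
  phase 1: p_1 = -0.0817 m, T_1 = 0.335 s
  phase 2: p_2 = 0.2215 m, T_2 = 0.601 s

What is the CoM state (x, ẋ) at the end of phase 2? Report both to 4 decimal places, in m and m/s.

x = 0.0733, ẋ = -0.3056

phase 1: p=-0.0817, T=0.335, ωT=1.069789, cosh=1.628923, sinh=1.285842; start (x,ẋ)=(-0.115400, 0.400600) → end (x,ẋ)=(0.024709, 0.514167)
phase 2: p=0.2215, T=0.601, ωT=1.919233, cosh=3.481225, sinh=3.334506; start (x,ẋ)=(0.024709, 0.514167) → end (x,ẋ)=(0.073314, -0.305576)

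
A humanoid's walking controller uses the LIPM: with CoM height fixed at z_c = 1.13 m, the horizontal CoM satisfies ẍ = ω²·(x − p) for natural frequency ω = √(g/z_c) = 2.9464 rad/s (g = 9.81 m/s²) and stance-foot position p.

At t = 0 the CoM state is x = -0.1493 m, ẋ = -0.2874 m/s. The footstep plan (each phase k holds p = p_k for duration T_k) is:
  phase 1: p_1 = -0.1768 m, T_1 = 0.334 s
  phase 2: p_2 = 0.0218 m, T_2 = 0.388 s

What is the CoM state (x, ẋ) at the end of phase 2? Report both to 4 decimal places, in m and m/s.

phase 1: p=-0.1768, T=0.334, ωT=0.984098, cosh=1.524586, sinh=1.150810; start (x,ẋ)=(-0.149300, -0.287400) → end (x,ẋ)=(-0.247127, -0.344921)
phase 2: p=0.0218, T=0.388, ωT=1.143203, cosh=1.727798, sinh=1.409002; start (x,ẋ)=(-0.247127, -0.344921) → end (x,ẋ)=(-0.607797, -1.712399)

x = -0.6078, ẋ = -1.7124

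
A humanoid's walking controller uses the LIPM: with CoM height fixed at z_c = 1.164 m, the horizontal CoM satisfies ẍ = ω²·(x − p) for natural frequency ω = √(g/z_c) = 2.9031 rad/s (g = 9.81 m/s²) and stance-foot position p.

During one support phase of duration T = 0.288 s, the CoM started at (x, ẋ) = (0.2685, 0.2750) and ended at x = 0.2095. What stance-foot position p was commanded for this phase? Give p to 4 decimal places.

ωT = 2.9031·0.288 = 0.836093; cosh(ωT) = 1.370367, sinh(ωT) = 0.936967
x(T) = p + (x₀−p)·cosh(ωT) + (ẋ₀/ω)·sinh(ωT) ⇒ p·(1 − cosh) = x(T) − x₀·cosh − (ẋ₀/ω)·sinh
numerator   = 0.2095 − (0.2685)·1.370367 − (0.2750/2.9031)·0.936967 = -0.247199
denominator = 1 − 1.370367 = -0.370367
p = -0.247199 / -0.370367 = 0.6674

p = 0.6674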